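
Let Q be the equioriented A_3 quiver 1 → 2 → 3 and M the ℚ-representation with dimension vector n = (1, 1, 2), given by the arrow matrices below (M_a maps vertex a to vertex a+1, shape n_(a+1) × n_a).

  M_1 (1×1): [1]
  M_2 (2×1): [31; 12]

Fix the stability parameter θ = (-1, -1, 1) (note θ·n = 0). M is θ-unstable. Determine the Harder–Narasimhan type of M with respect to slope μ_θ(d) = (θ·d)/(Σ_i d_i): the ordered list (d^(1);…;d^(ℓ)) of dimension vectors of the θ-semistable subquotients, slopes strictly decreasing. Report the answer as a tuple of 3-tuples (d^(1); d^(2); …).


Interval decomposition of M: I[1,3], I[3,3].
HN type (ℓ=2): μ^(1)=1; μ^(2)=-1

((0, 0, 2); (1, 1, 0))


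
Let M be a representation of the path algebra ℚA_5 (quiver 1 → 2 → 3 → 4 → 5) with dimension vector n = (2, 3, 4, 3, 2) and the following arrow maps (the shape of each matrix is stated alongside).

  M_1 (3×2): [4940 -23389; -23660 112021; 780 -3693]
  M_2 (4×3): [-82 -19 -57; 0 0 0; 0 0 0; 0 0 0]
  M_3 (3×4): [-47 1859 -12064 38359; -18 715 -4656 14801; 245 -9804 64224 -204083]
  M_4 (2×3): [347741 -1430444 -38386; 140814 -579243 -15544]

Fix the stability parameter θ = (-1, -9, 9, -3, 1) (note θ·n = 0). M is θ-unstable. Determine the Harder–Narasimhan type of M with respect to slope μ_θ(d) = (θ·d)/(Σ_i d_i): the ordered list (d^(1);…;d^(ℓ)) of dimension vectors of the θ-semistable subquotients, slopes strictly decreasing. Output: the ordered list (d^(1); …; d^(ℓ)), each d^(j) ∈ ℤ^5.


Interval decomposition of M: I[1,1], I[1,2], I[2,2], I[2,5], I[3,3], I[3,4], I[3,5].
HN type (ℓ=6): μ^(1)=9; μ^(2)=3; μ^(3)=7/3; μ^(4)=-1; μ^(5)=-5; μ^(6)=-9

((0, 0, 1, 0, 0); (0, 0, 1, 1, 0); (0, 0, 2, 2, 2); (1, 0, 0, 0, 0); (1, 1, 0, 0, 0); (0, 2, 0, 0, 0))


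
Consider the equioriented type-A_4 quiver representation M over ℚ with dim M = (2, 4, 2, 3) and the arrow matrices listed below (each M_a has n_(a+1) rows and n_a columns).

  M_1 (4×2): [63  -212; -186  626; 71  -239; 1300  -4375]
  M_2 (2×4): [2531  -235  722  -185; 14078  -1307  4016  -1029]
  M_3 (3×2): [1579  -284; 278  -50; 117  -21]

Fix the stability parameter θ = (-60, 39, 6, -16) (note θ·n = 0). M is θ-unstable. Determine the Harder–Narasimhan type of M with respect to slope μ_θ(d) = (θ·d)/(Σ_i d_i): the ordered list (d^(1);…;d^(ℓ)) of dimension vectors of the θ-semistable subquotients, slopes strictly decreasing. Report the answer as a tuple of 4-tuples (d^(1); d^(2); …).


Via rank(M_{q-1}∘⋯∘M_p): M ≅ I[1,4]^2, I[2,2]^2, I[4,4].
μ_θ-semistable layers: μ^(1)=39; μ^(2)=29/3; μ^(3)=-16; μ^(4)=-60

((0, 2, 0, 0); (0, 2, 2, 2); (0, 0, 0, 1); (2, 0, 0, 0))


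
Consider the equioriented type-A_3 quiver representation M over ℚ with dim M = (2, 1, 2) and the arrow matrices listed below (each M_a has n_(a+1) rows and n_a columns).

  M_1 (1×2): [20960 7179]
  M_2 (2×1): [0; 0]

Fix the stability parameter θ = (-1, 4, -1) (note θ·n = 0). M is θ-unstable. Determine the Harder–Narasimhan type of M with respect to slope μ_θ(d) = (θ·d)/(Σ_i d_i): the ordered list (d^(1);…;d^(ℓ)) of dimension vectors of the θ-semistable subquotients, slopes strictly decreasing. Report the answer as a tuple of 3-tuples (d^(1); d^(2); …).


Barcode: M ≅ I[1,1], I[1,2], I[3,3]^2. HN layers by μ_θ (2 steps, strictly decreasing):
  μ^(1)=4; μ^(2)=-1

((0, 1, 0); (2, 0, 2))


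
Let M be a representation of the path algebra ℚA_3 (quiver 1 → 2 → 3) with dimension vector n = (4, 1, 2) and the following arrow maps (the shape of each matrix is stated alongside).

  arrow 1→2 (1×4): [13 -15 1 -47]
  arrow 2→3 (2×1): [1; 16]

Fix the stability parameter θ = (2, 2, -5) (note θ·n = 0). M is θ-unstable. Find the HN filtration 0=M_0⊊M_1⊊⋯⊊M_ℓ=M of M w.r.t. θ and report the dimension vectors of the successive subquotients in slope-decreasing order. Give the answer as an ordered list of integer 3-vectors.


Via rank(M_{q-1}∘⋯∘M_p): M ≅ I[1,1]^3, I[1,3], I[3,3].
μ_θ-semistable layers: μ^(1)=2; μ^(2)=-1/3; μ^(3)=-5

((3, 0, 0); (1, 1, 1); (0, 0, 1))


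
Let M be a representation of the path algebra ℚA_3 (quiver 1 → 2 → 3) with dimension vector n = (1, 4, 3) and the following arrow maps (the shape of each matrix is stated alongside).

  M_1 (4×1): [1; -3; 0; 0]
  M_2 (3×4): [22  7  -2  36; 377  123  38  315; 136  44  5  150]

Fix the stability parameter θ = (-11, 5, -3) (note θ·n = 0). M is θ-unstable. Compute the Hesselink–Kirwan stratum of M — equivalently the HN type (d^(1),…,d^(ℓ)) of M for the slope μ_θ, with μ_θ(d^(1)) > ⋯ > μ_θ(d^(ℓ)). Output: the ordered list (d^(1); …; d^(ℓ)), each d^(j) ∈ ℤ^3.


Via rank(M_{q-1}∘⋯∘M_p): M ≅ I[1,3], I[2,2], I[2,3]^2.
μ_θ-semistable layers: μ^(1)=5; μ^(2)=1; μ^(3)=-11

((0, 1, 0); (0, 3, 3); (1, 0, 0))


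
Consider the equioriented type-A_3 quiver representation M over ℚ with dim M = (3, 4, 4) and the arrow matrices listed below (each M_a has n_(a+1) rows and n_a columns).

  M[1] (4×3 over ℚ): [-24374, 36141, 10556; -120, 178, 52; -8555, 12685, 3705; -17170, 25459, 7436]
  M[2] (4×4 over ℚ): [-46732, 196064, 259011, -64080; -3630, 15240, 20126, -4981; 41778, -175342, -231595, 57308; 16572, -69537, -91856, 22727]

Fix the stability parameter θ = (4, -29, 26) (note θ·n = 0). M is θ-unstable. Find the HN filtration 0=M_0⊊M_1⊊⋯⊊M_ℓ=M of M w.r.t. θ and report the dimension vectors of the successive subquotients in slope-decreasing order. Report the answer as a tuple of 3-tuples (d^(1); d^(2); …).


Interval decomposition of M: I[1,1], I[1,3]^2, I[2,3]^2.
HN type (ℓ=4): μ^(1)=26; μ^(2)=4; μ^(3)=-25/2; μ^(4)=-29

((0, 0, 4); (1, 0, 0); (2, 2, 0); (0, 2, 0))


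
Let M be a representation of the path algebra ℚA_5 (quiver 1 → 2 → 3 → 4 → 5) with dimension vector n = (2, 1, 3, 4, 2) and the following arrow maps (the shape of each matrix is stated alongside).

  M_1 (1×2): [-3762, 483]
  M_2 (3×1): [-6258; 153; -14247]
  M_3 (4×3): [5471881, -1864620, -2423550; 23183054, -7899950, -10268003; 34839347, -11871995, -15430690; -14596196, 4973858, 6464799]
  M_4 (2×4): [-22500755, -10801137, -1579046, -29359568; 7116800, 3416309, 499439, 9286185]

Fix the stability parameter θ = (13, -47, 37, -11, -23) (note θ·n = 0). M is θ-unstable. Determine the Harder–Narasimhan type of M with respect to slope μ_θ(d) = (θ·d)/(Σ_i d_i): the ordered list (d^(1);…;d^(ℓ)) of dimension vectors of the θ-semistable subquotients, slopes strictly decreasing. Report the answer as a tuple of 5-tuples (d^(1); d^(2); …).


Via rank(M_{q-1}∘⋯∘M_p): M ≅ I[1,1], I[1,5], I[3,4], I[3,5], I[4,4].
μ_θ-semistable layers: μ^(1)=13; μ^(2)=1; μ^(3)=-11; μ^(4)=-17

((1, 0, 1, 1, 0); (0, 0, 2, 2, 2); (0, 0, 0, 1, 0); (1, 1, 0, 0, 0))


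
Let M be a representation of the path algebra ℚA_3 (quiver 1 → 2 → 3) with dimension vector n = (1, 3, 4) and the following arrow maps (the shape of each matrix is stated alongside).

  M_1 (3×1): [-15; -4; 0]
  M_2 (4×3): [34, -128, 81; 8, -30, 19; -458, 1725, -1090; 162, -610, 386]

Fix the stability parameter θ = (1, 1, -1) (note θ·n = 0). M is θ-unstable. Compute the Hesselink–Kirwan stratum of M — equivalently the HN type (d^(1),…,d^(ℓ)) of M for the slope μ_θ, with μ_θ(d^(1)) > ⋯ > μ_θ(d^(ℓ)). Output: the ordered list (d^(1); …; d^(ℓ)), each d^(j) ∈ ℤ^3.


Barcode: M ≅ I[1,3], I[2,3]^2, I[3,3]. HN layers by μ_θ (3 steps, strictly decreasing):
  μ^(1)=1/3; μ^(2)=0; μ^(3)=-1

((1, 1, 1); (0, 2, 2); (0, 0, 1))


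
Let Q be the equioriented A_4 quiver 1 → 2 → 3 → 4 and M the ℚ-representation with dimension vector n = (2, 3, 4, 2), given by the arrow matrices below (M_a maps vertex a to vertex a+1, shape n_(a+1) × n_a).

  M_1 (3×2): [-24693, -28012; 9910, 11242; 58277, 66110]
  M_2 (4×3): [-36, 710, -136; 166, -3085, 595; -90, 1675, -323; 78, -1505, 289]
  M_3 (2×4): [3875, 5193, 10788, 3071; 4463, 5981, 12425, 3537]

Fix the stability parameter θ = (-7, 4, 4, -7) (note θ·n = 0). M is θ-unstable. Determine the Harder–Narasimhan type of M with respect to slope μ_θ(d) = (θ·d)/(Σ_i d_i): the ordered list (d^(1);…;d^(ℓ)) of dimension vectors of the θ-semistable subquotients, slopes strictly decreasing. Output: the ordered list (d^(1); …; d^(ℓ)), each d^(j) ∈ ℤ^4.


Barcode: M ≅ I[1,3], I[1,4], I[2,2], I[3,3], I[3,4]. HN layers by μ_θ (4 steps, strictly decreasing):
  μ^(1)=4; μ^(2)=1/3; μ^(3)=-3/2; μ^(4)=-7

((0, 2, 2, 0); (0, 1, 1, 1); (0, 0, 1, 1); (2, 0, 0, 0))


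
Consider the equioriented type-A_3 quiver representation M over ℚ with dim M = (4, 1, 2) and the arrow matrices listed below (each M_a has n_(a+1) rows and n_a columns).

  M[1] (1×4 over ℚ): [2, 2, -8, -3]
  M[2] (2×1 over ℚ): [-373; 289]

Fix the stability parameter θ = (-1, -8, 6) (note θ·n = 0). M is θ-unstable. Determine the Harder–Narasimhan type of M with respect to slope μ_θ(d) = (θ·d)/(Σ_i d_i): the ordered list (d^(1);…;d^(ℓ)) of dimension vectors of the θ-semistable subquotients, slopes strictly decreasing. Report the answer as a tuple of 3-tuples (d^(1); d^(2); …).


Via rank(M_{q-1}∘⋯∘M_p): M ≅ I[1,1]^3, I[1,3], I[3,3].
μ_θ-semistable layers: μ^(1)=6; μ^(2)=-1; μ^(3)=-9/2

((0, 0, 2); (3, 0, 0); (1, 1, 0))


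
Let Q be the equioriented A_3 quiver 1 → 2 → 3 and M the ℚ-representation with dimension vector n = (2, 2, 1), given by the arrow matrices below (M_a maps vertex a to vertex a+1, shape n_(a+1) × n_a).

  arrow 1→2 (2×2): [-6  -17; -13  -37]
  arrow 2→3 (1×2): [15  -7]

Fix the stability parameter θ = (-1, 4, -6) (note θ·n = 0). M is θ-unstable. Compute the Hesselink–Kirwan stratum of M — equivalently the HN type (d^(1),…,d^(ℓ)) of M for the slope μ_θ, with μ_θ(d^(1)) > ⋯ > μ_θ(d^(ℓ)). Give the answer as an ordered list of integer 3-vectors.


Barcode: M ≅ I[1,2], I[1,3]. HN layers by μ_θ (2 steps, strictly decreasing):
  μ^(1)=4; μ^(2)=-1

((0, 1, 0); (2, 1, 1))


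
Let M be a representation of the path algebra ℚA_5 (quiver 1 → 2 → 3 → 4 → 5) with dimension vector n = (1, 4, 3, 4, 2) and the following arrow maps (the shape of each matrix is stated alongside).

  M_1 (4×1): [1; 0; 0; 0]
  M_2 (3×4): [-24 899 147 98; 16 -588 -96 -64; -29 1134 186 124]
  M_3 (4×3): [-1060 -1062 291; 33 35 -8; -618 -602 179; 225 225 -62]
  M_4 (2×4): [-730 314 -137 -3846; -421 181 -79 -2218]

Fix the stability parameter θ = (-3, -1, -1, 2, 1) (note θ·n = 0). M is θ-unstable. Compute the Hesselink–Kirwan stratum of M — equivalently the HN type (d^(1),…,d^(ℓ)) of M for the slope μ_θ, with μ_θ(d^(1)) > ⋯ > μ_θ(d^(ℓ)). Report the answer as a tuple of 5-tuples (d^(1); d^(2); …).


Interval decomposition of M: I[1,5], I[2,2], I[2,4], I[2,5], I[4,4].
HN type (ℓ=4): μ^(1)=2; μ^(2)=3/2; μ^(3)=-1; μ^(4)=-3

((0, 0, 0, 2, 0); (0, 0, 0, 2, 2); (0, 4, 3, 0, 0); (1, 0, 0, 0, 0))


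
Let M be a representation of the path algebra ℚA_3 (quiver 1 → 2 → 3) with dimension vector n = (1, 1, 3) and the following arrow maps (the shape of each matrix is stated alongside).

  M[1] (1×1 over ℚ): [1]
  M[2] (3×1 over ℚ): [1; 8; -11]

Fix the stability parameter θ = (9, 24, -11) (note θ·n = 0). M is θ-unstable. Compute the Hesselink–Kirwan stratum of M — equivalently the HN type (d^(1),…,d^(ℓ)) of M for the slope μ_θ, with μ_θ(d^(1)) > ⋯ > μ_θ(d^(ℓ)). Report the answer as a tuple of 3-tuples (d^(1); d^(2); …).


Barcode: M ≅ I[1,3], I[3,3]^2. HN layers by μ_θ (2 steps, strictly decreasing):
  μ^(1)=22/3; μ^(2)=-11

((1, 1, 1); (0, 0, 2))


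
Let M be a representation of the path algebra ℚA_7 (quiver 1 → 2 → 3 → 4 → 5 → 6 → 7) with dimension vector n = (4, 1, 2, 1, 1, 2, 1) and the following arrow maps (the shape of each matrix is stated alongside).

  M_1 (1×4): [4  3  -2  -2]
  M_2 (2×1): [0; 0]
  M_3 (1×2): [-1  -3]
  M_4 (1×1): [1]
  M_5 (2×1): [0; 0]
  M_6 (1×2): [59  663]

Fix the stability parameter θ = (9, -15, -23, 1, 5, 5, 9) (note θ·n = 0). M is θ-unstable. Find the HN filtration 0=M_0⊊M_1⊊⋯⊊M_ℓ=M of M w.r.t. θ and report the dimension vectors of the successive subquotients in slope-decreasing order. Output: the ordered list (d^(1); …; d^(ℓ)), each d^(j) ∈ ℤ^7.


Via rank(M_{q-1}∘⋯∘M_p): M ≅ I[1,1]^3, I[1,2], I[3,3], I[3,5], I[6,6], I[6,7].
μ_θ-semistable layers: μ^(1)=9; μ^(2)=5; μ^(3)=1; μ^(4)=-3; μ^(5)=-23

((3, 0, 0, 0, 0, 0, 1); (0, 0, 0, 0, 1, 2, 0); (0, 0, 0, 1, 0, 0, 0); (1, 1, 0, 0, 0, 0, 0); (0, 0, 2, 0, 0, 0, 0))


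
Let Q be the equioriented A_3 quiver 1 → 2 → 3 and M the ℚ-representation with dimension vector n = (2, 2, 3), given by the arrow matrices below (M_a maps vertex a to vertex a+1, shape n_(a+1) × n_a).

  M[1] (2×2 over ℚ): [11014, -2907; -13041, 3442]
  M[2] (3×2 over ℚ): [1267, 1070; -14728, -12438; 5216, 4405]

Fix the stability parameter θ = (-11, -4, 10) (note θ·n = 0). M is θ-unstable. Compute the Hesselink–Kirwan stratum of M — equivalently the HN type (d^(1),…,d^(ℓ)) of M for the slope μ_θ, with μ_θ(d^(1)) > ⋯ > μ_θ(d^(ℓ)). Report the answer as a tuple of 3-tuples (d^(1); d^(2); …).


Interval decomposition of M: I[1,3]^2, I[3,3].
HN type (ℓ=3): μ^(1)=10; μ^(2)=-4; μ^(3)=-11

((0, 0, 3); (0, 2, 0); (2, 0, 0))


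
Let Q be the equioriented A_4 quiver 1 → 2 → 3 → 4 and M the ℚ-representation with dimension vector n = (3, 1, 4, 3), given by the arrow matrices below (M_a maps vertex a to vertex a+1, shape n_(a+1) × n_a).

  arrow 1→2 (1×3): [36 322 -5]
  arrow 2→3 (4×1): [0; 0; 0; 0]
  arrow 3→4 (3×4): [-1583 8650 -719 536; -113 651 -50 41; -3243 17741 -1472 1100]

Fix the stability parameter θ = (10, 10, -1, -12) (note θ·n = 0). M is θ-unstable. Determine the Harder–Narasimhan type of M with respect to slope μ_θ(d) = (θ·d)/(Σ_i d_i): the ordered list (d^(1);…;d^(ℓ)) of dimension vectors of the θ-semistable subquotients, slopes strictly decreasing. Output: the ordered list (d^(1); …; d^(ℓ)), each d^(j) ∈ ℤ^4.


Barcode: M ≅ I[1,1]^2, I[1,2], I[3,3], I[3,4]^3. HN layers by μ_θ (3 steps, strictly decreasing):
  μ^(1)=10; μ^(2)=-1; μ^(3)=-13/2

((3, 1, 0, 0); (0, 0, 1, 0); (0, 0, 3, 3))


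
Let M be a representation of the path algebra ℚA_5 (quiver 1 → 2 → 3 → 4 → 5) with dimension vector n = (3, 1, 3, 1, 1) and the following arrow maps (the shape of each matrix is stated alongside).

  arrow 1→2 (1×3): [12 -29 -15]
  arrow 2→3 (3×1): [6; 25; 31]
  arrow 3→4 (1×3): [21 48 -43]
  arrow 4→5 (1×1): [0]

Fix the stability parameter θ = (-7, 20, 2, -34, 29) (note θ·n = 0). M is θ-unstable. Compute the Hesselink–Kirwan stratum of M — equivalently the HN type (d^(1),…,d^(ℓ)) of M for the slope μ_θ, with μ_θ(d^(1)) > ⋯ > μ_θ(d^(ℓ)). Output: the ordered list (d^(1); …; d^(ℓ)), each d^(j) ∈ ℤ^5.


Barcode: M ≅ I[1,1]^2, I[1,4], I[3,3]^2, I[5,5]. HN layers by μ_θ (4 steps, strictly decreasing):
  μ^(1)=29; μ^(2)=2; μ^(3)=-4; μ^(4)=-7

((0, 0, 0, 0, 1); (0, 0, 2, 0, 0); (0, 1, 1, 1, 0); (3, 0, 0, 0, 0))


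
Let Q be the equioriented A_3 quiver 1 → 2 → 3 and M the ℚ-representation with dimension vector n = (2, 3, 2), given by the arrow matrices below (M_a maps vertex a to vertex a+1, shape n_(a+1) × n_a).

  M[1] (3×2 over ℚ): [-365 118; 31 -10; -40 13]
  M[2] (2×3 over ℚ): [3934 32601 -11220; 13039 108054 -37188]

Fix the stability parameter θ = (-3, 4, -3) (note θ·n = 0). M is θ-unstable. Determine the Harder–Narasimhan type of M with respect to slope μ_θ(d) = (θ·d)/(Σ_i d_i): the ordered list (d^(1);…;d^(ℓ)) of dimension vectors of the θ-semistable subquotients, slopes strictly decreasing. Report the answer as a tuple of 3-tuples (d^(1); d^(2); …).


Interval decomposition of M: I[1,2], I[1,3], I[2,3].
HN type (ℓ=3): μ^(1)=4; μ^(2)=1/2; μ^(3)=-3

((0, 1, 0); (0, 2, 2); (2, 0, 0))


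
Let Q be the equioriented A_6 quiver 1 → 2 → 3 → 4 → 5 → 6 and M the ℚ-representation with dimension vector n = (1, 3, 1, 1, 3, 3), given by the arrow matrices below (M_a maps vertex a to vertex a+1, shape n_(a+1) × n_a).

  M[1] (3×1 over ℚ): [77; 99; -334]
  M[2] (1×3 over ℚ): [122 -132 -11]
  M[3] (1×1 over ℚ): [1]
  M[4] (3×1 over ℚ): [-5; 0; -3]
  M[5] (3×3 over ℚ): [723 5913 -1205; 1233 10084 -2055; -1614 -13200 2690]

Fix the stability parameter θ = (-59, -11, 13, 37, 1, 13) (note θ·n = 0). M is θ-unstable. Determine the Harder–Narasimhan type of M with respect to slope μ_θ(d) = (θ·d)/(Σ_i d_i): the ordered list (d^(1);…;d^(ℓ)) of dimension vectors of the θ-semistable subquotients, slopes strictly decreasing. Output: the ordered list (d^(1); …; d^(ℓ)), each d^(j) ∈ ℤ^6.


Barcode: M ≅ I[1,2], I[2,2], I[2,5], I[5,6]^2, I[6,6]. HN layers by μ_θ (5 steps, strictly decreasing):
  μ^(1)=19; μ^(2)=13; μ^(3)=1; μ^(4)=-11; μ^(5)=-59

((0, 0, 0, 1, 1, 0); (0, 0, 1, 0, 0, 3); (0, 0, 0, 0, 2, 0); (0, 3, 0, 0, 0, 0); (1, 0, 0, 0, 0, 0))


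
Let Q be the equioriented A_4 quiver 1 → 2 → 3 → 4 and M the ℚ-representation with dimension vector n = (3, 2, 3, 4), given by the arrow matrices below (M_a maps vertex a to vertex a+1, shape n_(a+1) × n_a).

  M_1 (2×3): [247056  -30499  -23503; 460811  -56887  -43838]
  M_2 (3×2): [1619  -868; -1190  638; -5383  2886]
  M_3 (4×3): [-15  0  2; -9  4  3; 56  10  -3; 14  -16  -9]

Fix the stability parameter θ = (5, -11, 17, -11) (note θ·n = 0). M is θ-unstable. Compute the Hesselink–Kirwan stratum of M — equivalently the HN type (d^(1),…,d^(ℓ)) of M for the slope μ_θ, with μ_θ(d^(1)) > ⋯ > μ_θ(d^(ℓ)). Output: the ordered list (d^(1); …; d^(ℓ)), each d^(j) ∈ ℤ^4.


Barcode: M ≅ I[1,1], I[1,4]^2, I[3,4], I[4,4]. HN layers by μ_θ (4 steps, strictly decreasing):
  μ^(1)=5; μ^(2)=3; μ^(3)=-3; μ^(4)=-11

((1, 0, 0, 0); (0, 0, 3, 3); (2, 2, 0, 0); (0, 0, 0, 1))


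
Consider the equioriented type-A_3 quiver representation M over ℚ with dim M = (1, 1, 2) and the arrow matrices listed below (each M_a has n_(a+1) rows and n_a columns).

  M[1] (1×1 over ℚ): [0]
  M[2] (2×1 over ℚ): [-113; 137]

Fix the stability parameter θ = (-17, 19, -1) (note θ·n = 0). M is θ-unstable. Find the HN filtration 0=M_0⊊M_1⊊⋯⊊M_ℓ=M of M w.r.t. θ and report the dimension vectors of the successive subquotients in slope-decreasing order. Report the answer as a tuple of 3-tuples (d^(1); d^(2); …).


Via rank(M_{q-1}∘⋯∘M_p): M ≅ I[1,1], I[2,3], I[3,3].
μ_θ-semistable layers: μ^(1)=9; μ^(2)=-1; μ^(3)=-17

((0, 1, 1); (0, 0, 1); (1, 0, 0))


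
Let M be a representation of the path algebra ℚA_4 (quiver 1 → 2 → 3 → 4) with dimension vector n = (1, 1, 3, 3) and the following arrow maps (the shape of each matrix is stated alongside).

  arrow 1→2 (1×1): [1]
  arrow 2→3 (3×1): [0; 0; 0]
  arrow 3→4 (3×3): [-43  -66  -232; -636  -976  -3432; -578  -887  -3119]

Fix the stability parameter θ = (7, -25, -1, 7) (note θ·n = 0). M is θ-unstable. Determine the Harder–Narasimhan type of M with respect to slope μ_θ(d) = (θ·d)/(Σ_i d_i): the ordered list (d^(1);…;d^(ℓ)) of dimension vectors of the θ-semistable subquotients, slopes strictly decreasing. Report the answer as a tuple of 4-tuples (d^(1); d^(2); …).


Via rank(M_{q-1}∘⋯∘M_p): M ≅ I[1,2], I[3,3], I[3,4]^2, I[4,4].
μ_θ-semistable layers: μ^(1)=7; μ^(2)=-1; μ^(3)=-9

((0, 0, 0, 3); (0, 0, 3, 0); (1, 1, 0, 0))


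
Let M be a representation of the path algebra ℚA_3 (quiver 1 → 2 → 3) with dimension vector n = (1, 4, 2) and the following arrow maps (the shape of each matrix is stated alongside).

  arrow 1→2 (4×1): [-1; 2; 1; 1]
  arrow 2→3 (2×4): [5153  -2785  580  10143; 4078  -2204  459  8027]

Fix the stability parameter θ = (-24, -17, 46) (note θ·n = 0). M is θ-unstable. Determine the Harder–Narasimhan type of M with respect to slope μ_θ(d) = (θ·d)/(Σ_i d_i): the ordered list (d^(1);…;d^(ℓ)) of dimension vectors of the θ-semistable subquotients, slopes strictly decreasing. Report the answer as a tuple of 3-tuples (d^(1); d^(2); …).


Interval decomposition of M: I[1,2], I[2,2], I[2,3]^2.
HN type (ℓ=3): μ^(1)=46; μ^(2)=-17; μ^(3)=-24

((0, 0, 2); (0, 4, 0); (1, 0, 0))


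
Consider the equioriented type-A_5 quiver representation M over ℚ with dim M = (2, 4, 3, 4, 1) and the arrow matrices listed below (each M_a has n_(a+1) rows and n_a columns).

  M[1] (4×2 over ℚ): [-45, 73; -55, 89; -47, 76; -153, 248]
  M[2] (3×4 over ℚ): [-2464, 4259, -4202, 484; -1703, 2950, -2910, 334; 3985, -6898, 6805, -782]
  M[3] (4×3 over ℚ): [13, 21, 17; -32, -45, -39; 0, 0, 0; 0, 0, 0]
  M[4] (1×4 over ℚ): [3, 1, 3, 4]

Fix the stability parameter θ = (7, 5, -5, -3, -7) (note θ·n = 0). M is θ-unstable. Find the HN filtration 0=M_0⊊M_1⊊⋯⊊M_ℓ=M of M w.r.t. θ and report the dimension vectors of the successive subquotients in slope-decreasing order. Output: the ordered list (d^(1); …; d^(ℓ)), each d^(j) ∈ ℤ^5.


Barcode: M ≅ I[1,4], I[1,5], I[2,2], I[2,3], I[4,4]^2. HN layers by μ_θ (5 steps, strictly decreasing):
  μ^(1)=5; μ^(2)=1; μ^(3)=0; μ^(4)=-3/5; μ^(5)=-3

((0, 1, 0, 0, 0); (1, 1, 1, 1, 0); (0, 1, 1, 0, 0); (1, 1, 1, 1, 1); (0, 0, 0, 2, 0))


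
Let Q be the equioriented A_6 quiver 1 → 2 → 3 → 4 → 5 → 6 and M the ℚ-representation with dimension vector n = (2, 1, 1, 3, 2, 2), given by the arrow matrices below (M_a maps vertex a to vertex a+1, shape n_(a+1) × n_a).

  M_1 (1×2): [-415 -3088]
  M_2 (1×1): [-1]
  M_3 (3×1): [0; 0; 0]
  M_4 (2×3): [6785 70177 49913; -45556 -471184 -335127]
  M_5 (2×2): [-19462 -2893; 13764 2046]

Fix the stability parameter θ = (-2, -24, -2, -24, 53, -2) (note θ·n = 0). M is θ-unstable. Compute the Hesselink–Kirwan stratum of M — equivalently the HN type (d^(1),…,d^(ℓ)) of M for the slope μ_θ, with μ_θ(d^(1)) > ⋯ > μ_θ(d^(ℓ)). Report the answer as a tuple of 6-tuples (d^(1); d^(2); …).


Interval decomposition of M: I[1,1], I[1,3], I[4,4], I[4,5], I[4,6], I[6,6].
HN type (ℓ=5): μ^(1)=53; μ^(2)=51/2; μ^(3)=-2; μ^(4)=-13; μ^(5)=-24

((0, 0, 0, 0, 1, 0); (0, 0, 0, 0, 1, 1); (1, 0, 1, 0, 0, 1); (1, 1, 0, 0, 0, 0); (0, 0, 0, 3, 0, 0))


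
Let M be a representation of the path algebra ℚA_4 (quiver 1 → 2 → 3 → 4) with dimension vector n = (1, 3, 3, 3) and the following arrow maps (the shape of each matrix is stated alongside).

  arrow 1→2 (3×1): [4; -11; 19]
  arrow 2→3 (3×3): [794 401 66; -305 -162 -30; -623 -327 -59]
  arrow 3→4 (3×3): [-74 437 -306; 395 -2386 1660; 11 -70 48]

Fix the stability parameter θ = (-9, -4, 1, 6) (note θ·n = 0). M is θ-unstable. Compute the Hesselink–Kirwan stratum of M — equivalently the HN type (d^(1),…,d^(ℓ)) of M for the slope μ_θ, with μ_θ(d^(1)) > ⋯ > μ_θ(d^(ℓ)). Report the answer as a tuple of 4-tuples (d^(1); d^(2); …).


Barcode: M ≅ I[1,4], I[2,4]^2. HN layers by μ_θ (4 steps, strictly decreasing):
  μ^(1)=6; μ^(2)=1; μ^(3)=-4; μ^(4)=-9

((0, 0, 0, 3); (0, 0, 3, 0); (0, 3, 0, 0); (1, 0, 0, 0))


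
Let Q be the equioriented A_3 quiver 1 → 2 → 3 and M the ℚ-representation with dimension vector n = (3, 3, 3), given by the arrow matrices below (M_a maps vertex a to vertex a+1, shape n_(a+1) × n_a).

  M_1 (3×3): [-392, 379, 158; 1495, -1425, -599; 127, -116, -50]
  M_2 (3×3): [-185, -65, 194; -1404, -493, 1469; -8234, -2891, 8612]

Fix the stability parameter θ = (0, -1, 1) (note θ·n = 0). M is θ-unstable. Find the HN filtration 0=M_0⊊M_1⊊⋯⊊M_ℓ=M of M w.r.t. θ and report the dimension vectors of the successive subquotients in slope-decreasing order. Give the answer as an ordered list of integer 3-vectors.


Barcode: M ≅ I[1,3]^3. HN layers by μ_θ (2 steps, strictly decreasing):
  μ^(1)=1; μ^(2)=-1/2

((0, 0, 3); (3, 3, 0))


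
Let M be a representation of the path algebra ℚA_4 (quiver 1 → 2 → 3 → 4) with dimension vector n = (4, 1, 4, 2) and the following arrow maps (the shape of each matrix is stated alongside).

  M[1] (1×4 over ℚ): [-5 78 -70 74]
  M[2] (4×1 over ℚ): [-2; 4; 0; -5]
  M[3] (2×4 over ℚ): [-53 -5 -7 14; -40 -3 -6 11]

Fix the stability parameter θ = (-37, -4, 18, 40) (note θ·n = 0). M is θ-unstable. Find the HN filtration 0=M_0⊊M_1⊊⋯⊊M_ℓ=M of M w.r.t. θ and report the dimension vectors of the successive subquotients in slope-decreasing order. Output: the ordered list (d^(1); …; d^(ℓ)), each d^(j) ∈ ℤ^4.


Interval decomposition of M: I[1,1]^3, I[1,4], I[3,3]^2, I[3,4].
HN type (ℓ=4): μ^(1)=40; μ^(2)=18; μ^(3)=-4; μ^(4)=-37

((0, 0, 0, 2); (0, 0, 4, 0); (0, 1, 0, 0); (4, 0, 0, 0))


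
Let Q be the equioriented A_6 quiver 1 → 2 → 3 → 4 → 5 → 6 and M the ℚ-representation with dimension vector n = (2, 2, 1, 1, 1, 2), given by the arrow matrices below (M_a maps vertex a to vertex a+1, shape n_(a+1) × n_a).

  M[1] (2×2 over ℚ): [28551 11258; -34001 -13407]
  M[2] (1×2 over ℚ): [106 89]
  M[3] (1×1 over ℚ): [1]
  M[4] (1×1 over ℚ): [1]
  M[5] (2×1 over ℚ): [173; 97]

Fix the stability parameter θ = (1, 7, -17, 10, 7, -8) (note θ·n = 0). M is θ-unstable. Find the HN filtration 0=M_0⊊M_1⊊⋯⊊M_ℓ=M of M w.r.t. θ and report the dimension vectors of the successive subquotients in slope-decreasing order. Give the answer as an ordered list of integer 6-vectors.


Barcode: M ≅ I[1,2], I[1,6], I[6,6]. HN layers by μ_θ (5 steps, strictly decreasing):
  μ^(1)=7; μ^(2)=3; μ^(3)=1; μ^(4)=-3; μ^(5)=-8

((0, 1, 0, 0, 0, 0); (0, 0, 0, 1, 1, 1); (1, 0, 0, 0, 0, 0); (1, 1, 1, 0, 0, 0); (0, 0, 0, 0, 0, 1))


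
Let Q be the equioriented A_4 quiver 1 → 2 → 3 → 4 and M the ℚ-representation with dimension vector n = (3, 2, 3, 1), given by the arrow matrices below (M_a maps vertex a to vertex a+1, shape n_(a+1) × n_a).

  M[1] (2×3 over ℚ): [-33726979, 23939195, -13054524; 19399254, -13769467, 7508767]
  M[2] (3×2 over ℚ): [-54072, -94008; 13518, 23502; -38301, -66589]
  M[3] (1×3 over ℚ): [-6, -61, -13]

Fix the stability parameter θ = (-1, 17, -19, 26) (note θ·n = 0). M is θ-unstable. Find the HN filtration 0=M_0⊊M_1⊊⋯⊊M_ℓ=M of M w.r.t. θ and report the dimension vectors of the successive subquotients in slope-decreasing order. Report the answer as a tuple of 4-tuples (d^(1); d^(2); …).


Interval decomposition of M: I[1,1], I[1,2], I[1,4], I[3,3]^2.
HN type (ℓ=4): μ^(1)=26; μ^(2)=17; μ^(3)=-1; μ^(4)=-19

((0, 0, 0, 1); (0, 1, 0, 0); (3, 1, 1, 0); (0, 0, 2, 0))


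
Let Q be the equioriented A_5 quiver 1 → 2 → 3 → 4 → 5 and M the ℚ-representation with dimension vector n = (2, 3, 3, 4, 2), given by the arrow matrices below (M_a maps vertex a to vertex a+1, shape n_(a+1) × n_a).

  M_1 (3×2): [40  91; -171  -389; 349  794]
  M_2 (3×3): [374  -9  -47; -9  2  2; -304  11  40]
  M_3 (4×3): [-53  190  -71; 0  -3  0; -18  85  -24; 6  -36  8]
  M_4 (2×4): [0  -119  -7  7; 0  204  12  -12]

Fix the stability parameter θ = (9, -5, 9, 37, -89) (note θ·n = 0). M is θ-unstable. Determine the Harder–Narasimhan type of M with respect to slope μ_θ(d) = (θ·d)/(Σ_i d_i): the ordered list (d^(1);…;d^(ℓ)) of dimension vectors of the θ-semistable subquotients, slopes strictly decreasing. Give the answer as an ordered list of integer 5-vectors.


Barcode: M ≅ I[1,4], I[1,5], I[2,4], I[4,4], I[5,5]. HN layers by μ_θ (6 steps, strictly decreasing):
  μ^(1)=37; μ^(2)=9; μ^(3)=2; μ^(4)=-5; μ^(5)=-39/5; μ^(6)=-89

((0, 0, 0, 3, 0); (0, 0, 2, 0, 0); (1, 1, 0, 0, 0); (0, 1, 0, 0, 0); (1, 1, 1, 1, 1); (0, 0, 0, 0, 1))


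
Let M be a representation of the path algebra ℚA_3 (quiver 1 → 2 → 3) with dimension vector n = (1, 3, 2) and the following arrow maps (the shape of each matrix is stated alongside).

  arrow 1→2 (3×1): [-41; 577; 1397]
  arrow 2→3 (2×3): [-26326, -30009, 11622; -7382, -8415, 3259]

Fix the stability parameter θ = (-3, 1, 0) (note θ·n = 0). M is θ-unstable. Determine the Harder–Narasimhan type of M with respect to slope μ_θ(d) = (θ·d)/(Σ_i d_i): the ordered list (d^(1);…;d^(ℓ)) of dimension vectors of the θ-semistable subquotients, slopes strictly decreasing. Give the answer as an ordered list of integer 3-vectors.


Via rank(M_{q-1}∘⋯∘M_p): M ≅ I[1,3], I[2,2], I[2,3].
μ_θ-semistable layers: μ^(1)=1; μ^(2)=1/2; μ^(3)=-3

((0, 1, 0); (0, 2, 2); (1, 0, 0))


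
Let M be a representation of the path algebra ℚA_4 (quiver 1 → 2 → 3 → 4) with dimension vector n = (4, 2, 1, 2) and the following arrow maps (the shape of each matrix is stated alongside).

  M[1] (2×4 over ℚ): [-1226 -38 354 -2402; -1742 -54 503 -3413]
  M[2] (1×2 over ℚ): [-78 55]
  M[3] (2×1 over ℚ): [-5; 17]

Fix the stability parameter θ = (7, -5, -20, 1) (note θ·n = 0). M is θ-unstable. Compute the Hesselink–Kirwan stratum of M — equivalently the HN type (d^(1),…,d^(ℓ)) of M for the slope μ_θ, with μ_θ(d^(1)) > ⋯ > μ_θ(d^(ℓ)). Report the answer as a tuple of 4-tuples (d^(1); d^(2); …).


Interval decomposition of M: I[1,1]^2, I[1,2], I[1,4], I[4,4].
HN type (ℓ=3): μ^(1)=7; μ^(2)=1; μ^(3)=-6

((2, 0, 0, 0); (1, 1, 0, 2); (1, 1, 1, 0))


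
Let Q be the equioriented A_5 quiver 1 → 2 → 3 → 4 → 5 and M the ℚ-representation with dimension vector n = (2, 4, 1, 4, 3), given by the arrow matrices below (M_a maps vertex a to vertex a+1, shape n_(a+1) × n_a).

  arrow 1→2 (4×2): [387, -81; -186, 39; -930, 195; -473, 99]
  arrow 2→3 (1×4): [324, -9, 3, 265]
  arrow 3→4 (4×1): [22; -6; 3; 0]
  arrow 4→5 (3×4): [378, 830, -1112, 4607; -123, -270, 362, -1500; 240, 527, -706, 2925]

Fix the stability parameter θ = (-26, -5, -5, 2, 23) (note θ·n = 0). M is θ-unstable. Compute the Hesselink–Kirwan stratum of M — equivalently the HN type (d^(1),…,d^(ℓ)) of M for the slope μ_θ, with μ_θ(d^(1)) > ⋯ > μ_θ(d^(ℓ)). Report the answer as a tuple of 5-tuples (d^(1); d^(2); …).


Interval decomposition of M: I[1,2], I[1,4], I[2,2]^2, I[4,5]^3.
HN type (ℓ=4): μ^(1)=23; μ^(2)=2; μ^(3)=-5; μ^(4)=-26

((0, 0, 0, 0, 3); (0, 0, 0, 4, 0); (0, 4, 1, 0, 0); (2, 0, 0, 0, 0))


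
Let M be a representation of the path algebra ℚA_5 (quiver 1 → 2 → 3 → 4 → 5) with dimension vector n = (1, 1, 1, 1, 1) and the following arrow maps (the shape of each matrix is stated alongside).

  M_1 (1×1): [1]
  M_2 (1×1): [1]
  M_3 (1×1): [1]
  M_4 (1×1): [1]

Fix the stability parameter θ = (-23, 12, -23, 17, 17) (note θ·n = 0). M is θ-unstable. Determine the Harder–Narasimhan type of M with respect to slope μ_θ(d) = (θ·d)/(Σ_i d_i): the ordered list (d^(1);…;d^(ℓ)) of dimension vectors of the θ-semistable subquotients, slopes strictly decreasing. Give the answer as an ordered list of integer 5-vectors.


Barcode: M ≅ I[1,5]. HN layers by μ_θ (3 steps, strictly decreasing):
  μ^(1)=17; μ^(2)=-11/2; μ^(3)=-23

((0, 0, 0, 1, 1); (0, 1, 1, 0, 0); (1, 0, 0, 0, 0))


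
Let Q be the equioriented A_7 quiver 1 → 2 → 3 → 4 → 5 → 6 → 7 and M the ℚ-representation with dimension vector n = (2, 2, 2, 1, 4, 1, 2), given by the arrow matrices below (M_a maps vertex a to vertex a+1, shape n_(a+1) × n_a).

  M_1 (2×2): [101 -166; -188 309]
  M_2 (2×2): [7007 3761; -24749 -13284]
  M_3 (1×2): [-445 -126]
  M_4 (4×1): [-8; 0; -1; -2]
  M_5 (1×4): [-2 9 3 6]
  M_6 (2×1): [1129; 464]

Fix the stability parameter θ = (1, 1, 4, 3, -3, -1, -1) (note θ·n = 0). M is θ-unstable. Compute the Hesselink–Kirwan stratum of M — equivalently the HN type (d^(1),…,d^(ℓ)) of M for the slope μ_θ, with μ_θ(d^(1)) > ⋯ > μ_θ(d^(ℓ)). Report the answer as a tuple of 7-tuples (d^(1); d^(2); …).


Barcode: M ≅ I[1,3], I[1,7], I[5,5]^3, I[7,7]. HN layers by μ_θ (5 steps, strictly decreasing):
  μ^(1)=4; μ^(2)=1; μ^(3)=4/7; μ^(4)=-1; μ^(5)=-3

((0, 0, 1, 0, 0, 0, 0); (1, 1, 0, 0, 0, 0, 0); (1, 1, 1, 1, 1, 1, 1); (0, 0, 0, 0, 0, 0, 1); (0, 0, 0, 0, 3, 0, 0))


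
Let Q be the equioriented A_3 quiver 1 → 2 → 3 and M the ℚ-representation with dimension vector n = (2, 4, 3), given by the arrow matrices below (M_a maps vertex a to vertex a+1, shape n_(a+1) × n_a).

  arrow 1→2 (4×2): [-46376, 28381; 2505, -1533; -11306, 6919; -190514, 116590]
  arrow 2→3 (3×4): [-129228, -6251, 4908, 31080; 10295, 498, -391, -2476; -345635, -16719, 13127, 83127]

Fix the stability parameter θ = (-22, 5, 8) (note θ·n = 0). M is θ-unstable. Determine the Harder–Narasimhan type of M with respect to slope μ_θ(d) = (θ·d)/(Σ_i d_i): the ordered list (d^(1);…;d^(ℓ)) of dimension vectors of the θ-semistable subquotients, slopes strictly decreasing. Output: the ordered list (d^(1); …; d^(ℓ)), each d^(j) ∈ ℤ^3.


Interval decomposition of M: I[1,2], I[1,3], I[2,3]^2.
HN type (ℓ=3): μ^(1)=8; μ^(2)=5; μ^(3)=-22

((0, 0, 3); (0, 4, 0); (2, 0, 0))


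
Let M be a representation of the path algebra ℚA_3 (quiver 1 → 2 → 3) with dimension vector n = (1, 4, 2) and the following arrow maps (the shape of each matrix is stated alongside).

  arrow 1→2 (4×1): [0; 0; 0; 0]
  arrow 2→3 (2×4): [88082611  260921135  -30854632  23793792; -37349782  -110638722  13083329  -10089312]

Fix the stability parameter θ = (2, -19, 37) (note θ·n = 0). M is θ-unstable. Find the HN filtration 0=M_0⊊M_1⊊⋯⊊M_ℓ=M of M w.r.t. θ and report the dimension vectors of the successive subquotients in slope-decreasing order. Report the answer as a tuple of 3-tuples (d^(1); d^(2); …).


Interval decomposition of M: I[1,1], I[2,2]^2, I[2,3]^2.
HN type (ℓ=3): μ^(1)=37; μ^(2)=2; μ^(3)=-19

((0, 0, 2); (1, 0, 0); (0, 4, 0))


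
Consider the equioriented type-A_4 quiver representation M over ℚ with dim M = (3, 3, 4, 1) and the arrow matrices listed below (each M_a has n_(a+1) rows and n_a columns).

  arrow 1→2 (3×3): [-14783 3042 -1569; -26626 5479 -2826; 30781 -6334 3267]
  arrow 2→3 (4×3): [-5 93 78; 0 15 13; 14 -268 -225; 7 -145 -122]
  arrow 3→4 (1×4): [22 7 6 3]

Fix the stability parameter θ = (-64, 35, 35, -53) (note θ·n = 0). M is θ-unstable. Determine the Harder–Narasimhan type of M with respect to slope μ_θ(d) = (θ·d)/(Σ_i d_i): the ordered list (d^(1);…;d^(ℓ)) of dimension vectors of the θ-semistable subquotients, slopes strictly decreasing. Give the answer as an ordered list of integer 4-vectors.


Via rank(M_{q-1}∘⋯∘M_p): M ≅ I[1,1], I[1,3], I[1,4], I[2,3], I[3,3].
μ_θ-semistable layers: μ^(1)=35; μ^(2)=17/3; μ^(3)=-64

((0, 2, 3, 0); (0, 1, 1, 1); (3, 0, 0, 0))


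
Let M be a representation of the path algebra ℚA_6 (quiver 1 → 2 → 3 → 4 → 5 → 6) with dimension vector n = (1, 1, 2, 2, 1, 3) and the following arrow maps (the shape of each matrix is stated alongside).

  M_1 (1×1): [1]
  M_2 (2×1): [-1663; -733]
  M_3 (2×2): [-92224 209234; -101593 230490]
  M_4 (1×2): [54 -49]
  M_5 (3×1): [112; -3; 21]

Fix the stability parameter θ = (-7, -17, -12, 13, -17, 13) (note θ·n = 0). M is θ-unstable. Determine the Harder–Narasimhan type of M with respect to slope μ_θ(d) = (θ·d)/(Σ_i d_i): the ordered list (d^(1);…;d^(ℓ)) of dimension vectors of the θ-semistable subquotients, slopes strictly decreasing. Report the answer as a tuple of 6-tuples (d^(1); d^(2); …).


Barcode: M ≅ I[1,6], I[3,4], I[6,6]^2. HN layers by μ_θ (3 steps, strictly decreasing):
  μ^(1)=13; μ^(2)=-2; μ^(3)=-12

((0, 0, 0, 1, 0, 3); (0, 0, 0, 1, 1, 0); (1, 1, 2, 0, 0, 0))


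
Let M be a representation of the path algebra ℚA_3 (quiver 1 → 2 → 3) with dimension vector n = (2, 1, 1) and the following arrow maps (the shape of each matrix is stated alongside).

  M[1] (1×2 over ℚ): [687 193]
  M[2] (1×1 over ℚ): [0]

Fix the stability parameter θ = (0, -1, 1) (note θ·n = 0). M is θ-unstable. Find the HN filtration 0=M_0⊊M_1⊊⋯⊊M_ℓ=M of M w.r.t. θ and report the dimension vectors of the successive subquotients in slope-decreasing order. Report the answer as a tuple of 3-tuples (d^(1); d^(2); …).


Via rank(M_{q-1}∘⋯∘M_p): M ≅ I[1,1], I[1,2], I[3,3].
μ_θ-semistable layers: μ^(1)=1; μ^(2)=0; μ^(3)=-1/2

((0, 0, 1); (1, 0, 0); (1, 1, 0))


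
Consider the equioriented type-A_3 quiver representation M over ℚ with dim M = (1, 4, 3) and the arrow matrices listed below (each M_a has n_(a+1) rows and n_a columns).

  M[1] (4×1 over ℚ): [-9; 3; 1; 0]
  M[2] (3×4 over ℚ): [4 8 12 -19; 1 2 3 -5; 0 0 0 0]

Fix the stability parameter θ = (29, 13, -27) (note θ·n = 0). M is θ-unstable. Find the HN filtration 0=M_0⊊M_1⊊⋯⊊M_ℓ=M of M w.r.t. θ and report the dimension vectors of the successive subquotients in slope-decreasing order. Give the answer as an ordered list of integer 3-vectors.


Via rank(M_{q-1}∘⋯∘M_p): M ≅ I[1,2], I[2,2], I[2,3]^2, I[3,3].
μ_θ-semistable layers: μ^(1)=21; μ^(2)=13; μ^(3)=-7; μ^(4)=-27

((1, 1, 0); (0, 1, 0); (0, 2, 2); (0, 0, 1))


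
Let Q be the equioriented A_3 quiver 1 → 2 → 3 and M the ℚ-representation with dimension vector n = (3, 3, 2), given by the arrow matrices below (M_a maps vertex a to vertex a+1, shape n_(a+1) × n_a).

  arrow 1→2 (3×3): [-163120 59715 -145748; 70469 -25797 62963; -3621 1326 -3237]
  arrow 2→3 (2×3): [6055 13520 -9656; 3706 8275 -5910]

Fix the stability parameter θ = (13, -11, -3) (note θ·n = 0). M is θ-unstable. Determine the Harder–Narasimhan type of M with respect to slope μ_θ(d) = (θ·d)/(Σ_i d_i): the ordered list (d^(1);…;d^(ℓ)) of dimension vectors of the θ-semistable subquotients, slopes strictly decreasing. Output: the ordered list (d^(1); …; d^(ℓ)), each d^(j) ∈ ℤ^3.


Via rank(M_{q-1}∘⋯∘M_p): M ≅ I[1,2], I[1,3]^2.
μ_θ-semistable layers: μ^(1)=1; μ^(2)=-1/3

((1, 1, 0); (2, 2, 2))


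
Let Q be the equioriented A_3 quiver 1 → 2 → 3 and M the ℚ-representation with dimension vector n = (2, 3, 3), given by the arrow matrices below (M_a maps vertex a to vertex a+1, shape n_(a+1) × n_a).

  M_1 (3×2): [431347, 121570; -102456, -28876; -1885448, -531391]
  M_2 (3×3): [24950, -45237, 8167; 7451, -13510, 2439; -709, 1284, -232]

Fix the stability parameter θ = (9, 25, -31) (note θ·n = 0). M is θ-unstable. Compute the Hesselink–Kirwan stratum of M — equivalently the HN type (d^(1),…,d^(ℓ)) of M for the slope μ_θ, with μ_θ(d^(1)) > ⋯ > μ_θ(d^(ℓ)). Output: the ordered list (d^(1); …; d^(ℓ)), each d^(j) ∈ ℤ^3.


Interval decomposition of M: I[1,3]^2, I[2,3].
HN type (ℓ=2): μ^(1)=1; μ^(2)=-3

((2, 2, 2); (0, 1, 1))


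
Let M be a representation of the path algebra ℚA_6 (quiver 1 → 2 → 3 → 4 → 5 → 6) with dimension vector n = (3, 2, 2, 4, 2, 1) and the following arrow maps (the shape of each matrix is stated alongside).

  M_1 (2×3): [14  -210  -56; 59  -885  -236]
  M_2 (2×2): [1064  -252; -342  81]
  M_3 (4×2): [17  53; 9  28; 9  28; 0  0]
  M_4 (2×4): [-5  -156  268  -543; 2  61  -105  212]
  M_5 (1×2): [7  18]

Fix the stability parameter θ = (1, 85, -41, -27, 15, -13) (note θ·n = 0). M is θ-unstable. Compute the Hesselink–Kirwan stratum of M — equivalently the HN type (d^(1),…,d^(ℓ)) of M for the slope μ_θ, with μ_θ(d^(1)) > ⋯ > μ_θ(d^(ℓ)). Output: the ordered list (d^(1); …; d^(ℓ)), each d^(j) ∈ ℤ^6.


Barcode: M ≅ I[1,1]^2, I[1,6], I[2,2], I[3,5], I[4,4]^2. HN layers by μ_θ (6 steps, strictly decreasing):
  μ^(1)=85; μ^(2)=15; μ^(3)=19/5; μ^(4)=1; μ^(5)=-27; μ^(6)=-41

((0, 1, 0, 0, 0, 0); (0, 0, 0, 0, 1, 0); (0, 1, 1, 1, 1, 1); (3, 0, 0, 0, 0, 0); (0, 0, 0, 3, 0, 0); (0, 0, 1, 0, 0, 0))


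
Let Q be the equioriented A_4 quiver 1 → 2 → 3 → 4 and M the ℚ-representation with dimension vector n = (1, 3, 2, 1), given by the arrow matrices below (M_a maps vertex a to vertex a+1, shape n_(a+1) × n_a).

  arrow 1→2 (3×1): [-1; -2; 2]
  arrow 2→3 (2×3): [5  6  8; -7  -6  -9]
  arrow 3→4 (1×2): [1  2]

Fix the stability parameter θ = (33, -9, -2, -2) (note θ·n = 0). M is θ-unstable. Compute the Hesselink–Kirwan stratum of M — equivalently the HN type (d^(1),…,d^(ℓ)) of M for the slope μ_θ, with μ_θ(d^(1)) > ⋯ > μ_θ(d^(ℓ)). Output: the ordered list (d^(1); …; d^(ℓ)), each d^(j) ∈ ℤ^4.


Barcode: M ≅ I[1,4], I[2,2], I[2,3]. HN layers by μ_θ (3 steps, strictly decreasing):
  μ^(1)=5; μ^(2)=-2; μ^(3)=-9

((1, 1, 1, 1); (0, 0, 1, 0); (0, 2, 0, 0))
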